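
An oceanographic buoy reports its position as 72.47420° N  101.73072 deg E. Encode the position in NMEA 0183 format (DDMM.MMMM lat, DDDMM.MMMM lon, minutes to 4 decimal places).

Latitude: 72° + 0.474200 × 60 = 72° 28.452000′
Lon: 101° + 0.730720 × 60 = 101° 43.843200′

7228.4520,N / 10143.8432,E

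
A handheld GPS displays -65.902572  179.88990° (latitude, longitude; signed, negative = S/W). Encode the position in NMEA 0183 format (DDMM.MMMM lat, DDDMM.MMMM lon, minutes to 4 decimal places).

Latitude is negative → S; |value| = 65.902572
Latitude: minutes = (65.902572 − 65) × 60 = 54.154320
Longitude: fractional part 0.889900 → 53.394000 minutes

6554.1543,S / 17953.3940,E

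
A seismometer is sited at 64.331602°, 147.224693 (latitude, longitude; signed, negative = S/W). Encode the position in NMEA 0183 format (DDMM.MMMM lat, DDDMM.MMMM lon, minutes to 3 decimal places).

6419.896,N / 14713.482,E

Lat: 64° + 0.331602 × 60 = 64° 19.89612′
Lon: 147° + 0.224693 × 60 = 147° 13.48158′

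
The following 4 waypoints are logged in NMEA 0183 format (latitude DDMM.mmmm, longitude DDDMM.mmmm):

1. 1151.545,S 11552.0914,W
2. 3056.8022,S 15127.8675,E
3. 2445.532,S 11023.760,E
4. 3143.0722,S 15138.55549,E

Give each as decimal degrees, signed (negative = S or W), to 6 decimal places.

1. -11.859083, -115.868190
2. -30.946703, 151.464458
3. -24.758867, 110.396000
4. -31.717870, 151.642592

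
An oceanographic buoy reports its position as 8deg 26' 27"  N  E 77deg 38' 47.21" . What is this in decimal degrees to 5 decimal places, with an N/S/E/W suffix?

Lat: 8 + 26/60 + 27/3600 = 8.440833
Lon: 38′ + 47.21″ = 38.78683′; 77 + 38.78683/60 = 77.646447

8.44083° N, 77.64645° E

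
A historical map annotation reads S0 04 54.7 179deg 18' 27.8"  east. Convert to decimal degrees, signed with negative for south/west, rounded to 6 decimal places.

-0.081861, 179.307722

Lat: 0 + 4/60 + 54.7/3600 = 0.0818611
S ⇒ negate
Lon: 179° + 18/60 + 27.8/3600 = 179 + 0.300000 + 0.007722 = 179.3077222
E → positive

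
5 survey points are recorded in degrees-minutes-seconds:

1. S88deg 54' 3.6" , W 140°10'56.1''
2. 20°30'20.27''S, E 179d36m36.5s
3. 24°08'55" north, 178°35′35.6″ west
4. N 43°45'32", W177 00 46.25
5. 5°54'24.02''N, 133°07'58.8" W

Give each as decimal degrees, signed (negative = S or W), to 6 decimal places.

Point 1:
  Lat: 88° + 54/60 + 3.6/3600 = 88 + 0.900000 + 0.001000 = 88.9010000
  S ⇒ negate
  λ: 10′ + 56.1″ = 10.93500′; 140 + 10.93500/60 = 140.1822500
  W → negative
Point 2:
  Lat: 20° + 30/60 + 20.27/3600 = 20 + 0.500000 + 0.005631 = 20.5056306
  S ⇒ negate
  λ: 179° + 36/60 + 36.5/3600 = 179 + 0.600000 + 0.010139 = 179.6101389
  E → positive
Point 3:
  Lat: 8′ + 55″ = 8.91667′; 24 + 8.91667/60 = 24.1486111
  N ⇒ keep positive
  Longitude: 178° + 35/60 + 35.6/3600 = 178 + 0.583333 + 0.009889 = 178.5932222
  W → negative
Point 4:
  φ: 45′ + 32″ = 45.53333′; 43 + 45.53333/60 = 43.7588889
  N ⇒ keep positive
  λ: 177 + 0/60 + 46.25/3600 = 177.0128472
  W → negative
Point 5:
  φ: 54′ + 24.02″ = 54.40033′; 5 + 54.40033/60 = 5.9066722
  N → positive
  Lon: 133° + 7/60 + 58.8/3600 = 133 + 0.116667 + 0.016333 = 133.1330000
  W ⇒ negate

1. -88.901000, -140.182250
2. -20.505631, 179.610139
3. 24.148611, -178.593222
4. 43.758889, -177.012847
5. 5.906672, -133.133000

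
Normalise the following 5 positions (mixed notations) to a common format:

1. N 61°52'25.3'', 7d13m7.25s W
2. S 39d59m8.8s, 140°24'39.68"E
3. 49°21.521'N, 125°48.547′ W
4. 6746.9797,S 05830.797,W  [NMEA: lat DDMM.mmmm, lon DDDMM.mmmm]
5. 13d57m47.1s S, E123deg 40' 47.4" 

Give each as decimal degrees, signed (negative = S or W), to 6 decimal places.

Point 1:
  Lat: 61° + 52/60 + 25.3/3600 = 61 + 0.866667 + 0.007028 = 61.8736944
  N ⇒ keep positive
  Longitude: 7 + 13/60 + 7.25/3600 = 7.2186806
  W ⇒ negate
Point 2:
  φ: 39 + 59/60 + 8.8/3600 = 39.9857778
  hemisphere S, so the sign is −
  Lon: 140 + 24/60 + 39.68/3600 = 140.4110222
  E ⇒ keep positive
Point 3:
  φ: 21.521′ = 0.358683°; total 49.3586833
  N ⇒ keep positive
  Lon: 125 + 48.547/60 = 125.8091167
  W → negative
Point 4:
  Latitude: degrees = first 2 digits = 67, minutes = 46.9797; 67 + 46.9797/60 = 67.7829950
  hemisphere S, so the sign is −
  λ: degrees = first 3 digits = 58, minutes = 30.797; 58 + 30.797/60 = 58.5132833
  W → negative
Point 5:
  Latitude: 13 + 57/60 + 47.1/3600 = 13.9630833
  S ⇒ negate
  Lon: 123 + 40/60 + 47.4/3600 = 123.6798333
  E → positive

1. 61.873694, -7.218681
2. -39.985778, 140.411022
3. 49.358683, -125.809117
4. -67.782995, -58.513283
5. -13.963083, 123.679833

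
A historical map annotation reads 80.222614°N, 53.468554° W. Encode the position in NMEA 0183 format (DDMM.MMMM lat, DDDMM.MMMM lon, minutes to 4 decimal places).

8013.3568,N / 05328.1132,W

φ: minutes = (80.222614 − 80) × 60 = 13.356840
Longitude: minutes = (53.468554 − 53) × 60 = 28.113240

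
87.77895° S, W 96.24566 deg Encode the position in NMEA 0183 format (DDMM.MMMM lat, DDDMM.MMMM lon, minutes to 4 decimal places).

φ: 87° + 0.778950 × 60 = 87° 46.737000′
Lon: 96° + 0.245660 × 60 = 96° 14.739600′

8746.7370,S / 09614.7396,W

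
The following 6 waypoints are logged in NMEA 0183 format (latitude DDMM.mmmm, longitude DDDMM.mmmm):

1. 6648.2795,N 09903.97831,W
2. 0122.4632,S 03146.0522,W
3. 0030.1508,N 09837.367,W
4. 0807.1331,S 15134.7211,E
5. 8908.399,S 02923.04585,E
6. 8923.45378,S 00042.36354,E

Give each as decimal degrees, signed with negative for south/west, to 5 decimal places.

1. 66.80466, -99.06631
2. -1.37439, -31.76754
3. 0.50251, -98.62278
4. -8.11889, 151.57869
5. -89.13998, 29.38410
6. -89.39090, 0.70606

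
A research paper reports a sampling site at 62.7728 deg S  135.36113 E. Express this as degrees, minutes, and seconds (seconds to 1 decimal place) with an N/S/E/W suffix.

φ: 0.772800 × 60 = 46.36800′ → 46′, remainder × 60 = 22.080″
Longitude: 0.361130° → 21.66780′; 0.66780 × 60 = 40.068″

62°46′22.1″ S, 135°21′40.1″ E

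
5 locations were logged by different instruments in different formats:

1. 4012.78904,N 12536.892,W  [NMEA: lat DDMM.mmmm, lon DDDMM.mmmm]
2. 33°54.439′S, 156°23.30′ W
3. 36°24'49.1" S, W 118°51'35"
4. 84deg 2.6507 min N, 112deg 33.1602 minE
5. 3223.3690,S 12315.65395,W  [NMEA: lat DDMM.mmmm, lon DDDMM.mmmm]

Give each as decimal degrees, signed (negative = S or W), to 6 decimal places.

Point 1:
  Lat: split at 2 digits → 40° and 12.78904′; 40 + 12.78904/60 = 40.2131507
  N ⇒ keep positive
  λ: degrees = first 3 digits = 125, minutes = 36.892; 125 + 36.892/60 = 125.6148667
  hemisphere W, so the sign is −
Point 2:
  Latitude: 54.439′ = 0.907317°; total 33.9073167
  S → negative
  Lon: 23.3′ = 0.388333°; total 156.3883333
  hemisphere W, so the sign is −
Point 3:
  Latitude: 36° + 24/60 + 49.1/3600 = 36 + 0.400000 + 0.013639 = 36.4136389
  hemisphere S, so the sign is −
  Lon: 118° + 51/60 + 35/3600 = 118 + 0.850000 + 0.009722 = 118.8597222
  W → negative
Point 4:
  Latitude: 2.6507′ = 0.044178°; total 84.0441783
  N → positive
  Lon: 33.1602′ = 0.552670°; total 112.5526700
  E ⇒ keep positive
Point 5:
  Latitude: degrees = first 2 digits = 32, minutes = 23.369; 32 + 23.369/60 = 32.3894833
  S → negative
  λ: split at 3 digits → 123° and 15.65395′; 123 + 15.65395/60 = 123.2608992
  hemisphere W, so the sign is −

1. 40.213151, -125.614867
2. -33.907317, -156.388333
3. -36.413639, -118.859722
4. 84.044178, 112.552670
5. -32.389483, -123.260899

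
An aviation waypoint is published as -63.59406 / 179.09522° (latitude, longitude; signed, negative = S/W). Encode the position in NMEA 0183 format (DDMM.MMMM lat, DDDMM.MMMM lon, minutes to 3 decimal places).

Latitude is negative → S; |value| = 63.594060
φ: 63° + 0.594060 × 60 = 63° 35.64360′
λ: minutes = (179.095220 − 179) × 60 = 5.71320

6335.644,S / 17905.713,E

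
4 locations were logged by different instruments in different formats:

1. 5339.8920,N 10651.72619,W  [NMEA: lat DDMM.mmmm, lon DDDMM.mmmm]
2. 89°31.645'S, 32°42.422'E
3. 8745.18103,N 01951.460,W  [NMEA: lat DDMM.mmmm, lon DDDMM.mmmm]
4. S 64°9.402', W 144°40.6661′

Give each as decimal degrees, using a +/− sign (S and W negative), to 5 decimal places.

Point 1:
  Lat: degrees = first 2 digits = 53, minutes = 39.892; 53 + 39.892/60 = 53.664867
  N → positive
  Longitude: split at 3 digits → 106° and 51.72619′; 106 + 51.72619/60 = 106.862103
  W → negative
Point 2:
  Lat: 89 + 31.645/60 = 89.527417
  hemisphere S, so the sign is −
  Lon: 32 + 42.422/60 = 32.707033
  E ⇒ keep positive
Point 3:
  φ: degrees = first 2 digits = 87, minutes = 45.18103; 87 + 45.18103/60 = 87.753017
  N → positive
  Lon: split at 3 digits → 019° and 51.46′; 19 + 51.46/60 = 19.857667
  hemisphere W, so the sign is −
Point 4:
  Lat: 64 + 9.402/60 = 64.156700
  S ⇒ negate
  Lon: 40.6661′ = 0.677768°; total 144.677768
  W → negative

1. 53.66487, -106.86210
2. -89.52742, 32.70703
3. 87.75302, -19.85767
4. -64.15670, -144.67777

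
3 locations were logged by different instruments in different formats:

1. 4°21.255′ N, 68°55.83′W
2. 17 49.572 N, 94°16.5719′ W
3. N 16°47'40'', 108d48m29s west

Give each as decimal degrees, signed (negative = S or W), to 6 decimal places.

1. 4.354250, -68.930500
2. 17.826200, -94.276198
3. 16.794444, -108.808056

Point 1:
  Latitude: 4 + 21.255/60 = 4.3542500
  N → positive
  Longitude: 68 + 55.83/60 = 68.9305000
  hemisphere W, so the sign is −
Point 2:
  Latitude: 17 + 49.572/60 = 17.8262000
  N ⇒ keep positive
  Longitude: 16.5719′ = 0.276198°; total 94.2761983
  hemisphere W, so the sign is −
Point 3:
  Latitude: 16 + 47/60 + 40/3600 = 16.7944444
  N → positive
  Longitude: 108 + 48/60 + 29/3600 = 108.8080556
  hemisphere W, so the sign is −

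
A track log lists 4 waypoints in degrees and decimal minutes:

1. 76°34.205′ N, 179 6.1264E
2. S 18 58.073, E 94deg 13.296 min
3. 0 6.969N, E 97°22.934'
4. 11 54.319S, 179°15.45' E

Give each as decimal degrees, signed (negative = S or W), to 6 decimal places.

1. 76.570083, 179.102107
2. -18.967883, 94.221600
3. 0.116150, 97.382233
4. -11.905317, 179.257500

Point 1:
  φ: 76 + 34.205/60 = 76.5700833
  N → positive
  Longitude: 179 + 6.1264/60 = 179.1021067
  E → positive
Point 2:
  φ: 18 + 58.073/60 = 18.9678833
  S → negative
  Longitude: 94 + 13.296/60 = 94.2216000
  E → positive
Point 3:
  Latitude: 0 + 6.969/60 = 0.1161500
  N → positive
  λ: 22.934′ = 0.382233°; total 97.3822333
  E → positive
Point 4:
  Lat: 11 + 54.319/60 = 11.9053167
  hemisphere S, so the sign is −
  λ: 15.45′ = 0.257500°; total 179.2575000
  E → positive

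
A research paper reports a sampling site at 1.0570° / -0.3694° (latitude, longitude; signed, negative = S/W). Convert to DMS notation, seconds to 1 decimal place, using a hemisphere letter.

1°03′25.2″ N, 0°22′9.8″ W

Lat: 0.057000° → 3.42000′; 0.42000 × 60 = 25.200″
Longitude is negative → W; |value| = 0.369400
Longitude: whole degrees 0; 22.16400′ → 22′ and 9.840″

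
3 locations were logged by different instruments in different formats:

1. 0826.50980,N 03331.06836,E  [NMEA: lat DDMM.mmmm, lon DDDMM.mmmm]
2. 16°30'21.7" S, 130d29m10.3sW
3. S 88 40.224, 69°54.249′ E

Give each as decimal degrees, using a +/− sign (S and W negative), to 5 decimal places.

1. 8.44183, 33.51781
2. -16.50603, -130.48619
3. -88.67040, 69.90415

Point 1:
  Lat: split at 2 digits → 08° and 26.5098′; 8 + 26.5098/60 = 8.441830
  N ⇒ keep positive
  Lon: degrees = first 3 digits = 33, minutes = 31.06836; 33 + 31.06836/60 = 33.517806
  E → positive
Point 2:
  Lat: 16 + 30/60 + 21.7/3600 = 16.506028
  S → negative
  Longitude: 29′ + 10.3″ = 29.17167′; 130 + 29.17167/60 = 130.486194
  W ⇒ negate
Point 3:
  Lat: 88 + 40.224/60 = 88.670400
  S ⇒ negate
  λ: 69 + 54.249/60 = 69.904150
  E → positive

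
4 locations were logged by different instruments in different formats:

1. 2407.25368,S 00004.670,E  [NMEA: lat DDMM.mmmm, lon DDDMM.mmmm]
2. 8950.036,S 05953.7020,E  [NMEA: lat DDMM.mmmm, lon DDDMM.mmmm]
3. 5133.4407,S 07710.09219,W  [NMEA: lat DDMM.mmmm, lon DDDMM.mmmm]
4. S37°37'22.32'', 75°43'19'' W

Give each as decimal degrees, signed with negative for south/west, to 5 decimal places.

1. -24.12089, 0.07783
2. -89.83393, 59.89503
3. -51.55735, -77.16820
4. -37.62287, -75.72194

Point 1:
  φ: degrees = first 2 digits = 24, minutes = 7.25368; 24 + 7.25368/60 = 24.120895
  S → negative
  λ: split at 3 digits → 000° and 4.67′; 0 + 4.67/60 = 0.077833
  E → positive
Point 2:
  Latitude: split at 2 digits → 89° and 50.036′; 89 + 50.036/60 = 89.833933
  S → negative
  λ: degrees = first 3 digits = 59, minutes = 53.702; 59 + 53.702/60 = 59.895033
  E → positive
Point 3:
  Lat: degrees = first 2 digits = 51, minutes = 33.4407; 51 + 33.4407/60 = 51.557345
  S ⇒ negate
  Lon: degrees = first 3 digits = 77, minutes = 10.09219; 77 + 10.09219/60 = 77.168203
  W → negative
Point 4:
  φ: 37′ + 22.32″ = 37.37200′; 37 + 37.37200/60 = 37.622867
  S → negative
  Longitude: 75 + 43/60 + 19/3600 = 75.721944
  W ⇒ negate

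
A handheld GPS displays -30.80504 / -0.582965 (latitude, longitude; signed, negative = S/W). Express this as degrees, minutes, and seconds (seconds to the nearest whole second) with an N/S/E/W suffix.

30°48′18″ S, 0°34′59″ W

Latitude is negative → S; |value| = 30.805040
φ: 0.805040 × 60 = 48.30240′ → 48′, remainder × 60 = 18.14″
Longitude is negative → W; |value| = 0.582965
λ: 0.582965° → 34.97790′; 0.97790 × 60 = 58.67″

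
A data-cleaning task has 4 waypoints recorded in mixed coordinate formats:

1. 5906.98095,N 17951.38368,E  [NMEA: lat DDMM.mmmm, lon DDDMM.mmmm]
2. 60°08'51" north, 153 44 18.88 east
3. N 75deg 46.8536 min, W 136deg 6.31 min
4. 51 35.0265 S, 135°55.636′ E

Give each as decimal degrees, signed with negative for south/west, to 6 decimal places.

Point 1:
  φ: degrees = first 2 digits = 59, minutes = 6.98095; 59 + 6.98095/60 = 59.1163492
  N → positive
  Lon: degrees = first 3 digits = 179, minutes = 51.38368; 179 + 51.38368/60 = 179.8563947
  E → positive
Point 2:
  Lat: 60° + 8/60 + 51/3600 = 60 + 0.133333 + 0.014167 = 60.1475000
  N → positive
  Longitude: 153° + 44/60 + 18.88/3600 = 153 + 0.733333 + 0.005244 = 153.7385778
  E → positive
Point 3:
  Lat: 75 + 46.8536/60 = 75.7808933
  N → positive
  Longitude: 136 + 6.31/60 = 136.1051667
  W ⇒ negate
Point 4:
  φ: 51 + 35.0265/60 = 51.5837750
  hemisphere S, so the sign is −
  Lon: 55.636′ = 0.927267°; total 135.9272667
  E ⇒ keep positive

1. 59.116349, 179.856395
2. 60.147500, 153.738578
3. 75.780893, -136.105167
4. -51.583775, 135.927267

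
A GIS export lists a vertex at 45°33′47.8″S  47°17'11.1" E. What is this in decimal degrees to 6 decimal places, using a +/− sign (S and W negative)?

Lat: 45 + 33/60 + 47.8/3600 = 45.5632778
hemisphere S, so the sign is −
Lon: 47 + 17/60 + 11.1/3600 = 47.2864167
E ⇒ keep positive

-45.563278, 47.286417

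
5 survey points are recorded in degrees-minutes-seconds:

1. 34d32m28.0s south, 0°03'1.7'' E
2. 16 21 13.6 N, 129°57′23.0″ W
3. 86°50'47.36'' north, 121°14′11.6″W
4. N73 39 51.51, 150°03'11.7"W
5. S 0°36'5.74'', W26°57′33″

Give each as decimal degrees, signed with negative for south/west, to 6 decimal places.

Point 1:
  Lat: 34 + 32/60 + 28/3600 = 34.5411111
  S ⇒ negate
  λ: 0 + 3/60 + 1.7/3600 = 0.0504722
  E → positive
Point 2:
  φ: 21′ + 13.6″ = 21.22667′; 16 + 21.22667/60 = 16.3537778
  N → positive
  λ: 57′ + 23″ = 57.38333′; 129 + 57.38333/60 = 129.9563889
  W ⇒ negate
Point 3:
  Lat: 86 + 50/60 + 47.36/3600 = 86.8464889
  N → positive
  Lon: 14′ + 11.6″ = 14.19333′; 121 + 14.19333/60 = 121.2365556
  W → negative
Point 4:
  Lat: 73° + 39/60 + 51.51/3600 = 73 + 0.650000 + 0.014308 = 73.6643083
  N → positive
  Longitude: 150° + 3/60 + 11.7/3600 = 150 + 0.050000 + 0.003250 = 150.0532500
  W → negative
Point 5:
  Latitude: 36′ + 5.74″ = 36.09567′; 0 + 36.09567/60 = 0.6015944
  hemisphere S, so the sign is −
  Lon: 26 + 57/60 + 33/3600 = 26.9591667
  W ⇒ negate

1. -34.541111, 0.050472
2. 16.353778, -129.956389
3. 86.846489, -121.236556
4. 73.664308, -150.053250
5. -0.601594, -26.959167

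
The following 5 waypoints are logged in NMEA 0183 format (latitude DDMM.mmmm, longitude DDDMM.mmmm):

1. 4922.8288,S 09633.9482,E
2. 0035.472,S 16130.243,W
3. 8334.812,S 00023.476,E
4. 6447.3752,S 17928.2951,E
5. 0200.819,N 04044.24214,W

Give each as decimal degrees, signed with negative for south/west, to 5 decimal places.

1. -49.38048, 96.56580
2. -0.59120, -161.50405
3. -83.58020, 0.39127
4. -64.78959, 179.47159
5. 2.01365, -40.73737

Point 1:
  φ: split at 2 digits → 49° and 22.8288′; 49 + 22.8288/60 = 49.380480
  hemisphere S, so the sign is −
  λ: degrees = first 3 digits = 96, minutes = 33.9482; 96 + 33.9482/60 = 96.565803
  E → positive
Point 2:
  Lat: split at 2 digits → 00° and 35.472′; 0 + 35.472/60 = 0.591200
  S ⇒ negate
  λ: split at 3 digits → 161° and 30.243′; 161 + 30.243/60 = 161.504050
  W → negative
Point 3:
  Lat: degrees = first 2 digits = 83, minutes = 34.812; 83 + 34.812/60 = 83.580200
  S → negative
  λ: split at 3 digits → 000° and 23.476′; 0 + 23.476/60 = 0.391267
  E ⇒ keep positive
Point 4:
  φ: degrees = first 2 digits = 64, minutes = 47.3752; 64 + 47.3752/60 = 64.789587
  hemisphere S, so the sign is −
  Lon: degrees = first 3 digits = 179, minutes = 28.2951; 179 + 28.2951/60 = 179.471585
  E → positive
Point 5:
  φ: split at 2 digits → 02° and 0.819′; 2 + 0.819/60 = 2.013650
  N ⇒ keep positive
  Longitude: degrees = first 3 digits = 40, minutes = 44.24214; 40 + 44.24214/60 = 40.737369
  W ⇒ negate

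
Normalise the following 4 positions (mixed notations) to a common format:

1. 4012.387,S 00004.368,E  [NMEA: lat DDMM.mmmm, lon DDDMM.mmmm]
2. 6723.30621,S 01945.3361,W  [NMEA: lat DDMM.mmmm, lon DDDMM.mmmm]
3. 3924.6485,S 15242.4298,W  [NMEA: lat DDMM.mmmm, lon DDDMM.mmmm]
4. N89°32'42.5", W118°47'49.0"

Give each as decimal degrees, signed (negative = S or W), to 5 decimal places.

Point 1:
  Latitude: split at 2 digits → 40° and 12.387′; 40 + 12.387/60 = 40.206450
  S → negative
  Lon: split at 3 digits → 000° and 4.368′; 0 + 4.368/60 = 0.072800
  E → positive
Point 2:
  φ: split at 2 digits → 67° and 23.30621′; 67 + 23.30621/60 = 67.388437
  S ⇒ negate
  Longitude: split at 3 digits → 019° and 45.3361′; 19 + 45.3361/60 = 19.755602
  hemisphere W, so the sign is −
Point 3:
  Latitude: split at 2 digits → 39° and 24.6485′; 39 + 24.6485/60 = 39.410808
  hemisphere S, so the sign is −
  Lon: split at 3 digits → 152° and 42.4298′; 152 + 42.4298/60 = 152.707163
  W → negative
Point 4:
  φ: 32′ + 42.5″ = 32.70833′; 89 + 32.70833/60 = 89.545139
  N ⇒ keep positive
  Longitude: 118 + 47/60 + 49/3600 = 118.796944
  W → negative

1. -40.20645, 0.07280
2. -67.38844, -19.75560
3. -39.41081, -152.70716
4. 89.54514, -118.79694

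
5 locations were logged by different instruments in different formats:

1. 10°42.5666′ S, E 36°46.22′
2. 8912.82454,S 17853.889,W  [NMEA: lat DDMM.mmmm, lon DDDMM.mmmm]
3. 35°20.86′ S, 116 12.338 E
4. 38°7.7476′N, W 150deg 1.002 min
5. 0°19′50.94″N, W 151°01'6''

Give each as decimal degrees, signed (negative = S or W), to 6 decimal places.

1. -10.709443, 36.770333
2. -89.213742, -178.898150
3. -35.347667, 116.205633
4. 38.129127, -150.016700
5. 0.330817, -151.018333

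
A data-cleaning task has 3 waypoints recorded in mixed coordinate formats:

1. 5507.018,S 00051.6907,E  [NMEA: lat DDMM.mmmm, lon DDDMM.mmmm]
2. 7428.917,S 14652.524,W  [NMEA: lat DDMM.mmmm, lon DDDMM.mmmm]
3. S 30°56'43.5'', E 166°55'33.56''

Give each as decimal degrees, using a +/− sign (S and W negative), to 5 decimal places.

1. -55.11697, 0.86151
2. -74.48195, -146.87540
3. -30.94542, 166.92599

Point 1:
  φ: split at 2 digits → 55° and 7.018′; 55 + 7.018/60 = 55.116967
  S ⇒ negate
  Lon: degrees = first 3 digits = 0, minutes = 51.6907; 0 + 51.6907/60 = 0.861512
  E ⇒ keep positive
Point 2:
  φ: split at 2 digits → 74° and 28.917′; 74 + 28.917/60 = 74.481950
  S ⇒ negate
  Lon: degrees = first 3 digits = 146, minutes = 52.524; 146 + 52.524/60 = 146.875400
  W ⇒ negate
Point 3:
  Lat: 30° + 56/60 + 43.5/3600 = 30 + 0.933333 + 0.012083 = 30.945417
  S → negative
  λ: 55′ + 33.56″ = 55.55933′; 166 + 55.55933/60 = 166.925989
  E → positive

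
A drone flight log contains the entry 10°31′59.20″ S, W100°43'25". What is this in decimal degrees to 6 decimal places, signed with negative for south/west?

φ: 10 + 31/60 + 59.2/3600 = 10.5331111
hemisphere S, so the sign is −
λ: 100 + 43/60 + 25/3600 = 100.7236111
W ⇒ negate

-10.533111, -100.723611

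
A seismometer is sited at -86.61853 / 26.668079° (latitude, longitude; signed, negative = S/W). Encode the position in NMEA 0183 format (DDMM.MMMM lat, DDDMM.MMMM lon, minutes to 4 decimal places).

Latitude is negative → S; |value| = 86.618530
Lat: minutes = (86.618530 − 86) × 60 = 37.111800
Longitude: fractional part 0.668079 → 40.084740 minutes

8637.1118,S / 02640.0847,E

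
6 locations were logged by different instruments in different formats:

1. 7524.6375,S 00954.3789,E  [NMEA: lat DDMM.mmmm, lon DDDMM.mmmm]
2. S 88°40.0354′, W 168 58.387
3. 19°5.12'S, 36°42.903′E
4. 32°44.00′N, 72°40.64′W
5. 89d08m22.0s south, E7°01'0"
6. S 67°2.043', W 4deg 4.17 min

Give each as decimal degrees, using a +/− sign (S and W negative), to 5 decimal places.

Point 1:
  φ: degrees = first 2 digits = 75, minutes = 24.6375; 75 + 24.6375/60 = 75.410625
  hemisphere S, so the sign is −
  λ: split at 3 digits → 009° and 54.3789′; 9 + 54.3789/60 = 9.906315
  E ⇒ keep positive
Point 2:
  Lat: 88 + 40.0354/60 = 88.667257
  S ⇒ negate
  Longitude: 168 + 58.387/60 = 168.973117
  W ⇒ negate
Point 3:
  φ: 5.12′ = 0.085333°; total 19.085333
  S ⇒ negate
  Lon: 42.903′ = 0.715050°; total 36.715050
  E → positive
Point 4:
  Lat: 44′ = 0.733333°; total 32.733333
  N → positive
  Longitude: 72 + 40.64/60 = 72.677333
  hemisphere W, so the sign is −
Point 5:
  Latitude: 89° + 8/60 + 22/3600 = 89 + 0.133333 + 0.006111 = 89.139444
  hemisphere S, so the sign is −
  λ: 1′ + 0″ = 1.00000′; 7 + 1.00000/60 = 7.016667
  E → positive
Point 6:
  Latitude: 67 + 2.043/60 = 67.034050
  S ⇒ negate
  λ: 4 + 4.17/60 = 4.069500
  W ⇒ negate

1. -75.41063, 9.90632
2. -88.66726, -168.97312
3. -19.08533, 36.71505
4. 32.73333, -72.67733
5. -89.13944, 7.01667
6. -67.03405, -4.06950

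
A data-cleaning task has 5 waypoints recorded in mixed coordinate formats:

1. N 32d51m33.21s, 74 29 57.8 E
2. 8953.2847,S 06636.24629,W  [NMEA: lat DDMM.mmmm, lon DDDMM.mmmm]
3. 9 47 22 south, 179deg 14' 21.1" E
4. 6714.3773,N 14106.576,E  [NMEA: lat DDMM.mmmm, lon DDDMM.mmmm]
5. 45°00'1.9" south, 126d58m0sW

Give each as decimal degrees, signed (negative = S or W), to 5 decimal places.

1. 32.85923, 74.49939
2. -89.88808, -66.60410
3. -9.78944, 179.23919
4. 67.23962, 141.10960
5. -45.00053, -126.96667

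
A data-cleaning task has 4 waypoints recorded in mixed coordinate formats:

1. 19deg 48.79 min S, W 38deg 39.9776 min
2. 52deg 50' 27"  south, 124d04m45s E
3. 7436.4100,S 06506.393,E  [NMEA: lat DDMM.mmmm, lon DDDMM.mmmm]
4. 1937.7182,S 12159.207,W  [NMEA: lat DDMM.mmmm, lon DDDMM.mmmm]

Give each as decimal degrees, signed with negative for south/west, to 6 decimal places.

Point 1:
  Latitude: 48.79′ = 0.813167°; total 19.8131667
  S ⇒ negate
  Lon: 38 + 39.9776/60 = 38.6662933
  W → negative
Point 2:
  φ: 52° + 50/60 + 27/3600 = 52 + 0.833333 + 0.007500 = 52.8408333
  S → negative
  Lon: 4′ + 45″ = 4.75000′; 124 + 4.75000/60 = 124.0791667
  E ⇒ keep positive
Point 3:
  Lat: split at 2 digits → 74° and 36.41′; 74 + 36.41/60 = 74.6068333
  S → negative
  Lon: split at 3 digits → 065° and 6.393′; 65 + 6.393/60 = 65.1065500
  E → positive
Point 4:
  Latitude: degrees = first 2 digits = 19, minutes = 37.7182; 19 + 37.7182/60 = 19.6286367
  S → negative
  Longitude: split at 3 digits → 121° and 59.207′; 121 + 59.207/60 = 121.9867833
  W → negative

1. -19.813167, -38.666293
2. -52.840833, 124.079167
3. -74.606833, 65.106550
4. -19.628637, -121.986783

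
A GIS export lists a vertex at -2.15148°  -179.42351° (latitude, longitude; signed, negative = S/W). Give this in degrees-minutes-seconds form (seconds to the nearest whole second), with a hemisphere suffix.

2°09′5″ S, 179°25′25″ W

Latitude is negative → S; |value| = 2.151480
Lat: whole degrees 2; 9.08880′ → 9′ and 5.33″
Longitude is negative → W; |value| = 179.423510
λ: whole degrees 179; 25.41060′ → 25′ and 24.64″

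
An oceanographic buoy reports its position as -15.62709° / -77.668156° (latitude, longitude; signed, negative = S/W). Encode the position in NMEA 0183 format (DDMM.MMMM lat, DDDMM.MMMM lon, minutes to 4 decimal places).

Latitude is negative → S; |value| = 15.627090
φ: minutes = (15.627090 − 15) × 60 = 37.625400
Longitude is negative → W; |value| = 77.668156
Longitude: fractional part 0.668156 → 40.089360 minutes

1537.6254,S / 07740.0894,W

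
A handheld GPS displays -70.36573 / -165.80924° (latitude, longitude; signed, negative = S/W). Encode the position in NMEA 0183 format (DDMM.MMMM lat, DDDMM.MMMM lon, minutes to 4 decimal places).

Latitude is negative → S; |value| = 70.365730
φ: fractional part 0.365730 → 21.943800 minutes
Longitude is negative → W; |value| = 165.809240
λ: fractional part 0.809240 → 48.554400 minutes

7021.9438,S / 16548.5544,W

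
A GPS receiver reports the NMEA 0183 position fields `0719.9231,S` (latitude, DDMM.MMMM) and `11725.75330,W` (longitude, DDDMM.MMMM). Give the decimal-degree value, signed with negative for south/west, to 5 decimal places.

Latitude: split at 2 digits → 07° and 19.9231′; 7 + 19.9231/60 = 7.332052
hemisphere S, so the sign is −
Lon: split at 3 digits → 117° and 25.7533′; 117 + 25.7533/60 = 117.429222
W → negative

-7.33205, -117.42922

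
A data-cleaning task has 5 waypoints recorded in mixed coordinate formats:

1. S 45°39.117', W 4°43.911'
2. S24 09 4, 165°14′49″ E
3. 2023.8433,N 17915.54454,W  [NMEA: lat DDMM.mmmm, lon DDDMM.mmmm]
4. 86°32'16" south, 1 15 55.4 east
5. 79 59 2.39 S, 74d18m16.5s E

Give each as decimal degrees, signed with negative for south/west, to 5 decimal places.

1. -45.65195, -4.73185
2. -24.15111, 165.24694
3. 20.39739, -179.25908
4. -86.53778, 1.26539
5. -79.98400, 74.30458

Point 1:
  φ: 45 + 39.117/60 = 45.651950
  S ⇒ negate
  Longitude: 4 + 43.911/60 = 4.731850
  hemisphere W, so the sign is −
Point 2:
  Lat: 9′ + 4″ = 9.06667′; 24 + 9.06667/60 = 24.151111
  S ⇒ negate
  λ: 165° + 14/60 + 49/3600 = 165 + 0.233333 + 0.013611 = 165.246944
  E ⇒ keep positive
Point 3:
  Lat: degrees = first 2 digits = 20, minutes = 23.8433; 20 + 23.8433/60 = 20.397388
  N → positive
  Lon: degrees = first 3 digits = 179, minutes = 15.54454; 179 + 15.54454/60 = 179.259076
  hemisphere W, so the sign is −
Point 4:
  φ: 86 + 32/60 + 16/3600 = 86.537778
  S ⇒ negate
  λ: 15′ + 55.4″ = 15.92333′; 1 + 15.92333/60 = 1.265389
  E → positive
Point 5:
  Lat: 59′ + 2.39″ = 59.03983′; 79 + 59.03983/60 = 79.983997
  S ⇒ negate
  λ: 74° + 18/60 + 16.5/3600 = 74 + 0.300000 + 0.004583 = 74.304583
  E ⇒ keep positive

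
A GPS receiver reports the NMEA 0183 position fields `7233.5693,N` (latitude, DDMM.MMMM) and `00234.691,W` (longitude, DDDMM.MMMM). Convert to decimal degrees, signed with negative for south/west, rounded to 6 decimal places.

Lat: degrees = first 2 digits = 72, minutes = 33.5693; 72 + 33.5693/60 = 72.5594883
N ⇒ keep positive
λ: split at 3 digits → 002° and 34.691′; 2 + 34.691/60 = 2.5781833
W → negative

72.559488, -2.578183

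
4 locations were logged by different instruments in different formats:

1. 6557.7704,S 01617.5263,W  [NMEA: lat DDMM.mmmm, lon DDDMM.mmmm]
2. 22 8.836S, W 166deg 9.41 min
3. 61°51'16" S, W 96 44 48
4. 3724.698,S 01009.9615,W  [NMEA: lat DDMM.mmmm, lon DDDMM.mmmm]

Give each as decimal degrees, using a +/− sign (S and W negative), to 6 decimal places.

Point 1:
  Latitude: degrees = first 2 digits = 65, minutes = 57.7704; 65 + 57.7704/60 = 65.9628400
  S → negative
  Longitude: degrees = first 3 digits = 16, minutes = 17.5263; 16 + 17.5263/60 = 16.2921050
  W ⇒ negate
Point 2:
  Lat: 22 + 8.836/60 = 22.1472667
  hemisphere S, so the sign is −
  λ: 9.41′ = 0.156833°; total 166.1568333
  hemisphere W, so the sign is −
Point 3:
  Lat: 51′ + 16″ = 51.26667′; 61 + 51.26667/60 = 61.8544444
  hemisphere S, so the sign is −
  Longitude: 44′ + 48″ = 44.80000′; 96 + 44.80000/60 = 96.7466667
  W ⇒ negate
Point 4:
  φ: degrees = first 2 digits = 37, minutes = 24.698; 37 + 24.698/60 = 37.4116333
  S ⇒ negate
  Lon: degrees = first 3 digits = 10, minutes = 9.9615; 10 + 9.9615/60 = 10.1660250
  W ⇒ negate

1. -65.962840, -16.292105
2. -22.147267, -166.156833
3. -61.854444, -96.746667
4. -37.411633, -10.166025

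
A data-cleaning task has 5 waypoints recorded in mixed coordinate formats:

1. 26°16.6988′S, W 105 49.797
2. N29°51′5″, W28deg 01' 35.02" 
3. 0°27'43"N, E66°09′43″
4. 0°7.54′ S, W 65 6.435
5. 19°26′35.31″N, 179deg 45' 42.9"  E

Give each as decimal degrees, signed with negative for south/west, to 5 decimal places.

Point 1:
  Lat: 26 + 16.6988/60 = 26.278313
  S → negative
  Longitude: 49.797′ = 0.829950°; total 105.829950
  W → negative
Point 2:
  Lat: 29 + 51/60 + 5/3600 = 29.851389
  N ⇒ keep positive
  λ: 28 + 1/60 + 35.02/3600 = 28.026394
  W ⇒ negate
Point 3:
  φ: 0 + 27/60 + 43/3600 = 0.461944
  N ⇒ keep positive
  Longitude: 66 + 9/60 + 43/3600 = 66.161944
  E → positive
Point 4:
  Lat: 7.54′ = 0.125667°; total 0.125667
  S → negative
  λ: 65 + 6.435/60 = 65.107250
  W ⇒ negate
Point 5:
  φ: 19 + 26/60 + 35.31/3600 = 19.443142
  N ⇒ keep positive
  λ: 179° + 45/60 + 42.9/3600 = 179 + 0.750000 + 0.011917 = 179.761917
  E ⇒ keep positive

1. -26.27831, -105.82995
2. 29.85139, -28.02639
3. 0.46194, 66.16194
4. -0.12567, -65.10725
5. 19.44314, 179.76192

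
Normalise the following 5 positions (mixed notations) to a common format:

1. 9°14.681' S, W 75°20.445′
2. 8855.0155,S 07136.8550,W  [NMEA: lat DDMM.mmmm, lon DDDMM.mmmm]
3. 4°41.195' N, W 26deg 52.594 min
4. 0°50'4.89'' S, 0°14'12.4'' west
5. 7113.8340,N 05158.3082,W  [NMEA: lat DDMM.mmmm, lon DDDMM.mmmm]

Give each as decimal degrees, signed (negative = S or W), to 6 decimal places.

Point 1:
  Lat: 14.681′ = 0.244683°; total 9.2446833
  S → negative
  Lon: 20.445′ = 0.340750°; total 75.3407500
  W → negative
Point 2:
  φ: degrees = first 2 digits = 88, minutes = 55.0155; 88 + 55.0155/60 = 88.9169250
  S ⇒ negate
  Lon: split at 3 digits → 071° and 36.855′; 71 + 36.855/60 = 71.6142500
  W ⇒ negate
Point 3:
  Latitude: 41.195′ = 0.686583°; total 4.6865833
  N → positive
  Lon: 52.594′ = 0.876567°; total 26.8765667
  W ⇒ negate
Point 4:
  Lat: 0 + 50/60 + 4.89/3600 = 0.8346917
  S → negative
  λ: 14′ + 12.4″ = 14.20667′; 0 + 14.20667/60 = 0.2367778
  W ⇒ negate
Point 5:
  φ: degrees = first 2 digits = 71, minutes = 13.834; 71 + 13.834/60 = 71.2305667
  N → positive
  Longitude: degrees = first 3 digits = 51, minutes = 58.3082; 51 + 58.3082/60 = 51.9718033
  hemisphere W, so the sign is −

1. -9.244683, -75.340750
2. -88.916925, -71.614250
3. 4.686583, -26.876567
4. -0.834692, -0.236778
5. 71.230567, -51.971803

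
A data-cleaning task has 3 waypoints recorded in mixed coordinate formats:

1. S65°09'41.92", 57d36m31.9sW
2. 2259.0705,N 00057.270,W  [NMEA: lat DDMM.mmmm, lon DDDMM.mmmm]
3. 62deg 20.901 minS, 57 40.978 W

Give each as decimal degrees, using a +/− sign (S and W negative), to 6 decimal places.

1. -65.161644, -57.608861
2. 22.984508, -0.954500
3. -62.348350, -57.682967

Point 1:
  φ: 9′ + 41.92″ = 9.69867′; 65 + 9.69867/60 = 65.1616444
  S ⇒ negate
  λ: 57 + 36/60 + 31.9/3600 = 57.6088611
  W ⇒ negate
Point 2:
  Lat: degrees = first 2 digits = 22, minutes = 59.0705; 22 + 59.0705/60 = 22.9845083
  N → positive
  λ: split at 3 digits → 000° and 57.27′; 0 + 57.27/60 = 0.9545000
  W ⇒ negate
Point 3:
  φ: 20.901′ = 0.348350°; total 62.3483500
  hemisphere S, so the sign is −
  Longitude: 40.978′ = 0.682967°; total 57.6829667
  hemisphere W, so the sign is −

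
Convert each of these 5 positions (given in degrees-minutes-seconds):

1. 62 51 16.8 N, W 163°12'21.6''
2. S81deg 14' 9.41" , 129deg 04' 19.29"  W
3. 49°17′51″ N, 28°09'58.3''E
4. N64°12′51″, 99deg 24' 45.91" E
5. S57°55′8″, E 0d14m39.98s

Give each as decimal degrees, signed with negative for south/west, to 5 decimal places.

1. 62.85467, -163.20600
2. -81.23595, -129.07203
3. 49.29750, 28.16619
4. 64.21417, 99.41275
5. -57.91889, 0.24444

Point 1:
  Latitude: 62° + 51/60 + 16.8/3600 = 62 + 0.850000 + 0.004667 = 62.854667
  N → positive
  Longitude: 12′ + 21.6″ = 12.36000′; 163 + 12.36000/60 = 163.206000
  hemisphere W, so the sign is −
Point 2:
  Lat: 14′ + 9.41″ = 14.15683′; 81 + 14.15683/60 = 81.235947
  S → negative
  Lon: 4′ + 19.29″ = 4.32150′; 129 + 4.32150/60 = 129.072025
  W ⇒ negate
Point 3:
  φ: 49° + 17/60 + 51/3600 = 49 + 0.283333 + 0.014167 = 49.297500
  N → positive
  Lon: 9′ + 58.3″ = 9.97167′; 28 + 9.97167/60 = 28.166194
  E ⇒ keep positive
Point 4:
  Latitude: 64 + 12/60 + 51/3600 = 64.214167
  N ⇒ keep positive
  λ: 24′ + 45.91″ = 24.76517′; 99 + 24.76517/60 = 99.412753
  E ⇒ keep positive
Point 5:
  Latitude: 55′ + 8″ = 55.13333′; 57 + 55.13333/60 = 57.918889
  S → negative
  λ: 0° + 14/60 + 39.98/3600 = 0 + 0.233333 + 0.011106 = 0.244439
  E → positive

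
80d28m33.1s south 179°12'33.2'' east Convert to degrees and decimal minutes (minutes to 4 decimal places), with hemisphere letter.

80° 28.5517′ S, 179° 12.5533′ E

φ: 28 + 33.1/60 = 28.551667′
Lon: seconds/60 = 0.55333; minutes = 12 + 0.55333 = 12.553333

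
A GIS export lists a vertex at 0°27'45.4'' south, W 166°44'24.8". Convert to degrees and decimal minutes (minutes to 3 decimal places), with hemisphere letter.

Latitude: 27 + 45.4/60 = 27.75667′
λ: 44 + 24.8/60 = 44.41333′

0° 27.757′ S, 166° 44.413′ W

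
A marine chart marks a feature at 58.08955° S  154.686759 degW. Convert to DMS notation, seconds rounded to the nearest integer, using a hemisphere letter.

58°05′22″ S, 154°41′12″ W

φ: 0.089550 × 60 = 5.37300′ → 5′, remainder × 60 = 22.38″
Longitude: whole degrees 154; 41.20554′ → 41′ and 12.33″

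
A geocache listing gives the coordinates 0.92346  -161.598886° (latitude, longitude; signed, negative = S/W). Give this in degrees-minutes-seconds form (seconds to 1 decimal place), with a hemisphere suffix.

0°55′24.5″ N, 161°35′56.0″ W

Latitude: whole degrees 0; 55.40760′ → 55′ and 24.456″
Longitude is negative → W; |value| = 161.598886
λ: 0.598886° → 35.93316′; 0.93316 × 60 = 55.990″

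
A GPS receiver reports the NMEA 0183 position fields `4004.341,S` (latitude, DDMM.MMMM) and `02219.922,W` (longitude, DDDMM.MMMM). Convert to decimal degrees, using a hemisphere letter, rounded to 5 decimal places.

40.07235° S, 22.33203° W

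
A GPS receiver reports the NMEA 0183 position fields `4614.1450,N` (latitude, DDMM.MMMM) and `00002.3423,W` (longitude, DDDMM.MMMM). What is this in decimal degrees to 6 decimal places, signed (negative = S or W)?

φ: split at 2 digits → 46° and 14.145′; 46 + 14.145/60 = 46.2357500
N ⇒ keep positive
λ: split at 3 digits → 000° and 2.3423′; 0 + 2.3423/60 = 0.0390383
hemisphere W, so the sign is −

46.235750, -0.039038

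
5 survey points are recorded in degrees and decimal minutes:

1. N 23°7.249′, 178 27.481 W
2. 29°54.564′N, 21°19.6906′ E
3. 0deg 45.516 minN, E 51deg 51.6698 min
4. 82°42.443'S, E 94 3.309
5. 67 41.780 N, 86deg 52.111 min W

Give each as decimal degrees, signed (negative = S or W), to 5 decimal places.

1. 23.12082, -178.45802
2. 29.90940, 21.32818
3. 0.75860, 51.86116
4. -82.70738, 94.05515
5. 67.69633, -86.86852

Point 1:
  Lat: 7.249′ = 0.120817°; total 23.120817
  N → positive
  Longitude: 178 + 27.481/60 = 178.458017
  hemisphere W, so the sign is −
Point 2:
  φ: 54.564′ = 0.909400°; total 29.909400
  N ⇒ keep positive
  Lon: 21 + 19.6906/60 = 21.328177
  E ⇒ keep positive
Point 3:
  φ: 45.516′ = 0.758600°; total 0.758600
  N ⇒ keep positive
  λ: 51 + 51.6698/60 = 51.861163
  E → positive
Point 4:
  φ: 82 + 42.443/60 = 82.707383
  hemisphere S, so the sign is −
  λ: 94 + 3.309/60 = 94.055150
  E → positive
Point 5:
  Latitude: 67 + 41.78/60 = 67.696333
  N → positive
  λ: 86 + 52.111/60 = 86.868517
  W ⇒ negate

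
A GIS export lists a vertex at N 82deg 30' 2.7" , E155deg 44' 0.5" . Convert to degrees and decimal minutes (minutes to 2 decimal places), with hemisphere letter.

82° 30.05′ N, 155° 44.01′ E

φ: 30 + 2.7/60 = 30.0450′
Lon: seconds/60 = 0.00833; minutes = 44 + 0.00833 = 44.0083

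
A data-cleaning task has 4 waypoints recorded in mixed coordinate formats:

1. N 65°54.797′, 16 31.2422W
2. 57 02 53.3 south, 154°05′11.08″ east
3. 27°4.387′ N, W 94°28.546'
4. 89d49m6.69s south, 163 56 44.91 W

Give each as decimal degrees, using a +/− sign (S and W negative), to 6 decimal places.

Point 1:
  φ: 54.797′ = 0.913283°; total 65.9132833
  N → positive
  Lon: 31.2422′ = 0.520703°; total 16.5207033
  W ⇒ negate
Point 2:
  Latitude: 57° + 2/60 + 53.3/3600 = 57 + 0.033333 + 0.014806 = 57.0481389
  S ⇒ negate
  λ: 5′ + 11.08″ = 5.18467′; 154 + 5.18467/60 = 154.0864111
  E ⇒ keep positive
Point 3:
  Lat: 4.387′ = 0.073117°; total 27.0731167
  N ⇒ keep positive
  Longitude: 94 + 28.546/60 = 94.4757667
  W → negative
Point 4:
  Lat: 49′ + 6.69″ = 49.11150′; 89 + 49.11150/60 = 89.8185250
  S ⇒ negate
  Lon: 56′ + 44.91″ = 56.74850′; 163 + 56.74850/60 = 163.9458083
  W ⇒ negate

1. 65.913283, -16.520703
2. -57.048139, 154.086411
3. 27.073117, -94.475767
4. -89.818525, -163.945808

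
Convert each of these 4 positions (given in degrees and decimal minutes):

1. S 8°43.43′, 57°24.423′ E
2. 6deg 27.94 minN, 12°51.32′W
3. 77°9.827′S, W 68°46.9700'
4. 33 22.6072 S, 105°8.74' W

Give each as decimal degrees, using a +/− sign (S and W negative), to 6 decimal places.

Point 1:
  φ: 43.43′ = 0.723833°; total 8.7238333
  hemisphere S, so the sign is −
  Longitude: 57 + 24.423/60 = 57.4070500
  E → positive
Point 2:
  Lat: 6 + 27.94/60 = 6.4656667
  N ⇒ keep positive
  Lon: 51.32′ = 0.855333°; total 12.8553333
  hemisphere W, so the sign is −
Point 3:
  Latitude: 77 + 9.827/60 = 77.1637833
  hemisphere S, so the sign is −
  Lon: 68 + 46.97/60 = 68.7828333
  W ⇒ negate
Point 4:
  Latitude: 22.6072′ = 0.376787°; total 33.3767867
  S ⇒ negate
  Longitude: 8.74′ = 0.145667°; total 105.1456667
  W ⇒ negate

1. -8.723833, 57.407050
2. 6.465667, -12.855333
3. -77.163783, -68.782833
4. -33.376787, -105.145667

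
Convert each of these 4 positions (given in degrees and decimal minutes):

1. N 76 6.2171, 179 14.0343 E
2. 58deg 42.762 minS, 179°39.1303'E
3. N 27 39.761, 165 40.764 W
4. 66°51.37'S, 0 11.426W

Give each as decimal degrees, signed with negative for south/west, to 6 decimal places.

1. 76.103618, 179.233905
2. -58.712700, 179.652172
3. 27.662683, -165.679400
4. -66.856167, -0.190433

Point 1:
  Latitude: 76 + 6.2171/60 = 76.1036183
  N ⇒ keep positive
  Longitude: 14.0343′ = 0.233905°; total 179.2339050
  E ⇒ keep positive
Point 2:
  Lat: 42.762′ = 0.712700°; total 58.7127000
  hemisphere S, so the sign is −
  Lon: 179 + 39.1303/60 = 179.6521717
  E ⇒ keep positive
Point 3:
  Latitude: 27 + 39.761/60 = 27.6626833
  N → positive
  λ: 165 + 40.764/60 = 165.6794000
  hemisphere W, so the sign is −
Point 4:
  Lat: 66 + 51.37/60 = 66.8561667
  S → negative
  λ: 11.426′ = 0.190433°; total 0.1904333
  W ⇒ negate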